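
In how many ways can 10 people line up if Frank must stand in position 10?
Fix one position: (10-1)! = 362880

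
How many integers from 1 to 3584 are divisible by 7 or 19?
⌊3584/7⌋ + ⌊3584/19⌋ - ⌊3584/133⌋ = 512 + 188 - 26 = 674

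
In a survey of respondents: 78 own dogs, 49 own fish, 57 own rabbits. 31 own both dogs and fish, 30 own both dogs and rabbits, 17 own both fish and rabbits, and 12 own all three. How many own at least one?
|A∪B∪C| = 78+49+57-31-30-17+12 = 118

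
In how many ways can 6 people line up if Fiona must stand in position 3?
Fix one position: (6-1)! = 120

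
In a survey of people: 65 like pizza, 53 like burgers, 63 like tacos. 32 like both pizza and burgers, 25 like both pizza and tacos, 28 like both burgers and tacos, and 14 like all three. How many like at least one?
|A∪B∪C| = 65+53+63-32-25-28+14 = 110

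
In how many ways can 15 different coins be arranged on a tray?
15! = 1307674368000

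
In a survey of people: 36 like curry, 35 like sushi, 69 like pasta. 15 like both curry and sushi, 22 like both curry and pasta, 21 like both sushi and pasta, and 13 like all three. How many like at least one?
|A∪B∪C| = 36+35+69-15-22-21+13 = 95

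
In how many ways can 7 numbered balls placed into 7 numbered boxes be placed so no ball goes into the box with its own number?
!7 = Σ_{j=0}^{7} (-1)^j·7!/j! = 5040 - 5040 + 2520 - 840 + 210 - 42 + 7 - 1 = 1854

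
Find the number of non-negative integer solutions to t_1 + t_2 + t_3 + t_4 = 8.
C(8+4-1, 4-1) = C(11, 3) = 165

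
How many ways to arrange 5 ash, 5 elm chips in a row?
10! / (5! × 5!) = 252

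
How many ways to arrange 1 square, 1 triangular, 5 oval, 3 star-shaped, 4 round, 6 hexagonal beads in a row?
20! / (1! × 1! × 5! × 3! × 4! × 6!) = 195545750400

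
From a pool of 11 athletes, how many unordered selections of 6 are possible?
C(11,6) = 11!/(6!×5!) = 462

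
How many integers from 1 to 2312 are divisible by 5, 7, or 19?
⌊2312/5⌋+⌊2312/7⌋+⌊2312/19⌋ - ⌊2312/35⌋-⌊2312/95⌋-⌊2312/133⌋ + ⌊2312/665⌋ = 462+330+121 - 66-24-17 + 3 = 809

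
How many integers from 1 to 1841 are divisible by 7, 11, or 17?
⌊1841/7⌋+⌊1841/11⌋+⌊1841/17⌋ - ⌊1841/77⌋-⌊1841/119⌋-⌊1841/187⌋ + ⌊1841/1309⌋ = 263+167+108 - 23-15-9 + 1 = 492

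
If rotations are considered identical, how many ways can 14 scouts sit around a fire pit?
Circular: fix one position, arrange the rest. (14-1)! = 6227020800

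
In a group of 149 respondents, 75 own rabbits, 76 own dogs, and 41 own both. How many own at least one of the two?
|A∪B| = |A| + |B| - |A∩B| = 75 + 76 - 41 = 110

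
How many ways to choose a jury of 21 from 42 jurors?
C(42,21) = 42!/(21!×21!) = 538257874440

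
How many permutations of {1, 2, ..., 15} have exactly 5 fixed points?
Choose the 5 fixed points C(15,5) = 3003, derange the rest: !10 = Σ_{j=0}^{10} (-1)^j·10!/j! = 3628800 - 3628800 + 1814400 - 604800 + 151200 - 30240 + 5040 - 720 + 90 - 10 + 1 = 1334961. Product = 3003 × 1334961 = 4008887883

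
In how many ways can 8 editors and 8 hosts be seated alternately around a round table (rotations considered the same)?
Fix one of the editors: (8-1)! ways for the remaining editors, × 8! ways for the hosts = 5040 × 40320 = 203212800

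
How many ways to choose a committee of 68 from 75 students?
C(75,68) = 75!/(68!×7!) = 1984829850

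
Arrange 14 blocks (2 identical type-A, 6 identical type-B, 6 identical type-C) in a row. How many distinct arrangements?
14! / (2! × 6! × 6!) = 84084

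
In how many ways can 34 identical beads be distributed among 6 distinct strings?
C(34+6-1, 6-1) = C(39, 5) = 575757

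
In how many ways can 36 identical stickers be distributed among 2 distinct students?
C(36+2-1, 2-1) = C(37, 1) = 37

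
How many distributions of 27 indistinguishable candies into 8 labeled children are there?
C(27+8-1, 8-1) = C(34, 7) = 5379616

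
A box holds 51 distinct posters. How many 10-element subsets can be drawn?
C(51,10) = 51!/(10!×41!) = 12777711870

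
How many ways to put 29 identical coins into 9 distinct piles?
C(29+9-1, 9-1) = C(37, 8) = 38608020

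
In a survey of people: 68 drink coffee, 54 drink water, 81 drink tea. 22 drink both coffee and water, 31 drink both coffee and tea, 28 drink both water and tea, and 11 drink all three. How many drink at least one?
|A∪B∪C| = 68+54+81-22-31-28+11 = 133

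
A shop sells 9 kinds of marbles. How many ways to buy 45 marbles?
C(45+9-1, 9-1) = C(53, 8) = 886322710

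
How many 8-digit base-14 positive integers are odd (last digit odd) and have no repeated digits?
Last∈{1,3,5,7,9,11,13}. Last=0: 0. Last nonzero: 7×12×P(12,6) = 55883520. Total = 55883520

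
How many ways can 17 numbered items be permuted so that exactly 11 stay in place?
Choose the 11 fixed points C(17,11) = 12376, derange the rest: !6 = Σ_{j=0}^{6} (-1)^j·6!/j! = 720 - 720 + 360 - 120 + 30 - 6 + 1 = 265. Product = 12376 × 265 = 3279640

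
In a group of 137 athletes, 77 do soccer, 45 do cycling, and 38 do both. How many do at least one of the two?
|A∪B| = |A| + |B| - |A∩B| = 77 + 45 - 38 = 84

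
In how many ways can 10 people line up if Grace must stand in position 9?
Fix one position: (10-1)! = 362880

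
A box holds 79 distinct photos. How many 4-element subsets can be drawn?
C(79,4) = 79!/(4!×75!) = 1502501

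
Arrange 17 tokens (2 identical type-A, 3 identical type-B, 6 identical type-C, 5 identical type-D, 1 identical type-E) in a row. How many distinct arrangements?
17! / (2! × 3! × 6! × 5! × 1!) = 343062720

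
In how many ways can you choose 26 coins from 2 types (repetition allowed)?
C(26+2-1, 2-1) = C(27, 1) = 27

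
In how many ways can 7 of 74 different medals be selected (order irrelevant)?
C(74,7) = 74!/(7!×67!) = 1799579064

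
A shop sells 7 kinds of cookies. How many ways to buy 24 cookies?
C(24+7-1, 7-1) = C(30, 6) = 593775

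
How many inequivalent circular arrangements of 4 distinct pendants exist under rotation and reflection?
(4-1)!/2 = 6/2 = 3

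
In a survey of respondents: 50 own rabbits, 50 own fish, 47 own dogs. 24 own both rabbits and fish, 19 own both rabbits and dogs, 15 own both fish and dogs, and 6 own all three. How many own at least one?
|A∪B∪C| = 50+50+47-24-19-15+6 = 95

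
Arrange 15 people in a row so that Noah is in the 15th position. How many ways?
Fix one position: (15-1)! = 87178291200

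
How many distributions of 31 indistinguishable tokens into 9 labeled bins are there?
C(31+9-1, 9-1) = C(39, 8) = 61523748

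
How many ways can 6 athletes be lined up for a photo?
6! = 720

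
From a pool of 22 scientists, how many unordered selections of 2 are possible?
C(22,2) = 22!/(2!×20!) = 231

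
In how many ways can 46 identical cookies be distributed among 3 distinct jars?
C(46+3-1, 3-1) = C(48, 2) = 1128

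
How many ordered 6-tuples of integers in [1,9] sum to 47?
Coefficient of x^47 in (x + x² + ... + x^9)^6. By inclusion-exclusion on dice exceeding 9: Σ_j (-1)^j C(6,j)·C(47-1-9j, 5) = C(6,0)·C(46,5) - C(6,1)·C(37,5) + C(6,2)·C(28,5) - C(6,3)·C(19,5) + C(6,4)·C(10,5) = 1·1370754 - 6·435897 + 15·98280 - 20·11628 + 15·252 = 792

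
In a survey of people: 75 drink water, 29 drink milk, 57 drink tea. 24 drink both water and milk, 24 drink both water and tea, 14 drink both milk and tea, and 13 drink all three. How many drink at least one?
|A∪B∪C| = 75+29+57-24-24-14+13 = 112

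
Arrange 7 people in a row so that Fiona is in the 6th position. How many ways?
Fix one position: (7-1)! = 720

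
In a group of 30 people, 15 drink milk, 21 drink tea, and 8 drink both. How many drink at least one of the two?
|A∪B| = |A| + |B| - |A∩B| = 15 + 21 - 8 = 28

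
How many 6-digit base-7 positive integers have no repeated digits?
First digit: 6 choices (nonzero). Then descending: 6 × 6 × 5 × 4 × 3 × 2 = 4320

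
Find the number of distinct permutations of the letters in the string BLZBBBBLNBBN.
12! / (1! × 2! × 7! × 2!) = 23760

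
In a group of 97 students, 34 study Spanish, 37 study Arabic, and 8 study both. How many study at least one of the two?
|A∪B| = |A| + |B| - |A∩B| = 34 + 37 - 8 = 63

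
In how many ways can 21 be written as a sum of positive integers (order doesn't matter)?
Pentagonal recurrence p(n) = p(n-1) + p(n-2) - p(n-5) - p(n-7) + p(n-12) + p(n-15) - ... gives p(0..20) = 1, 1, 2, 3, 5, 7, 11, 15, 22, 30, 42, 56, 77, 101, 135, 176, 231, 297, 385, 490, 627. p(21) = p(20) + p(19) - p(16) - p(14) + p(9) + p(6) = 627 + 490 - 231 - 135 + 30 + 11 = 792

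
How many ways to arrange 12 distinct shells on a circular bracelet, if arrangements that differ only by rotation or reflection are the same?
(12-1)!/2 = 39916800/2 = 19958400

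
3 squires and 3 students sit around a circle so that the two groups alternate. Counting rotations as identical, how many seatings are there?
Fix one of the squires: (3-1)! ways for the remaining squires, × 3! ways for the students = 2 × 6 = 12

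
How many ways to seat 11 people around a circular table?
Circular: fix one position, arrange the rest. (11-1)! = 3628800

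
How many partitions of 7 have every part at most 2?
Let r_j(i) = number of partitions of i into parts ≤ j, for i = 0..7. r_1(i) = 1 for all i; r_j(i) = r_{j-1}(i) + r_j(i-j). Rows j = 2..2: ≤2: 1 1 2 2 3 3 4 4. r_2(7) = 4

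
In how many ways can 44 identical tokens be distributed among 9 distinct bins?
C(44+9-1, 9-1) = C(52, 8) = 752538150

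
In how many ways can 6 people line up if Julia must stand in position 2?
Fix one position: (6-1)! = 120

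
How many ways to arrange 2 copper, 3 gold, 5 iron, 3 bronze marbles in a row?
13! / (2! × 3! × 5! × 3!) = 720720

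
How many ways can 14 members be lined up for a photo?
14! = 87178291200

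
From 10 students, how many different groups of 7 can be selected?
C(10,7) = 10!/(7!×3!) = 120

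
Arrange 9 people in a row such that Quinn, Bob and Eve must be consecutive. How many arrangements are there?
Treat the 3 as one block: (9-3+1)! × 3! = 5040 × 6 = 30240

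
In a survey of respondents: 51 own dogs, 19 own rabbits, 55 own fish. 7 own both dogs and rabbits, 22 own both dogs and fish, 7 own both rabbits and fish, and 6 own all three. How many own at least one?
|A∪B∪C| = 51+19+55-7-22-7+6 = 95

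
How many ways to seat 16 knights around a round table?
Circular: fix one position, arrange the rest. (16-1)! = 1307674368000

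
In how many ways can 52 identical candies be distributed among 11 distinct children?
C(52+11-1, 11-1) = C(62, 10) = 107518933731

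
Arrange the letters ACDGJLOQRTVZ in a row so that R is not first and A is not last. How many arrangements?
By inclusion-exclusion: 12! - 2×(12-1)! + (12-2)! = 479001600 - 79833600 + 3628800 = 402796800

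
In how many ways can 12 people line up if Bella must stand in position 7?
Fix one position: (12-1)! = 39916800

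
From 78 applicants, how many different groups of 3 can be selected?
C(78,3) = 78!/(3!×75!) = 76076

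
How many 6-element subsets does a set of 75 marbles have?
C(75,6) = 75!/(6!×69!) = 201359550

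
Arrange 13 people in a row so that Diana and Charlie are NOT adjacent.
Total - adjacent = 13! - (13-1)!×2 = 6227020800 - 958003200 = 5269017600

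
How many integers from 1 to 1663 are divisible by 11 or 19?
⌊1663/11⌋ + ⌊1663/19⌋ - ⌊1663/209⌋ = 151 + 87 - 7 = 231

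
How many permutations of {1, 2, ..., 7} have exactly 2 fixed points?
Choose the 2 fixed points C(7,2) = 21, derange the rest: !5 = Σ_{j=0}^{5} (-1)^j·5!/j! = 120 - 120 + 60 - 20 + 5 - 1 = 44. Product = 21 × 44 = 924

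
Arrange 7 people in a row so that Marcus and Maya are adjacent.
Treat as block: (7-1)! × 2! = 720 × 2 = 1440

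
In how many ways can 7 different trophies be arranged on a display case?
7! = 5040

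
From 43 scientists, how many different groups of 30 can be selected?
C(43,30) = 43!/(30!×13!) = 36576848168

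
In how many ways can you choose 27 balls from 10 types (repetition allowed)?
C(27+10-1, 10-1) = C(36, 9) = 94143280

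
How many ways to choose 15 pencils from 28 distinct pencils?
C(28,15) = 28!/(15!×13!) = 37442160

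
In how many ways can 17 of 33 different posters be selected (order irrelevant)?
C(33,17) = 33!/(17!×16!) = 1166803110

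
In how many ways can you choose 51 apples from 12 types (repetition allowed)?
C(51+12-1, 12-1) = C(62, 11) = 508271323092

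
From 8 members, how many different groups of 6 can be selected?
C(8,6) = 8!/(6!×2!) = 28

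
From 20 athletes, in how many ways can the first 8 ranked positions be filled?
P(20,8) = 20!/(20-8)! = 5079110400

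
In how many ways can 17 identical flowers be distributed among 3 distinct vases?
C(17+3-1, 3-1) = C(19, 2) = 171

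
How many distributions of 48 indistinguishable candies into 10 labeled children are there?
C(48+10-1, 10-1) = C(57, 9) = 8996462475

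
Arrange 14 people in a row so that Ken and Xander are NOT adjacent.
Total - adjacent = 14! - (14-1)!×2 = 87178291200 - 12454041600 = 74724249600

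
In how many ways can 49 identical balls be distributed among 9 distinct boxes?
C(49+9-1, 9-1) = C(57, 8) = 1652411475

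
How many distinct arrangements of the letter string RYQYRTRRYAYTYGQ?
15! / (1! × 4! × 1! × 2! × 2! × 5!) = 113513400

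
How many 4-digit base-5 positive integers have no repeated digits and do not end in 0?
Last digit: 4 nonzero choices. First digit: 3 (nonzero, ≠last). Middle 2: P(3,2) = 6. Total = 72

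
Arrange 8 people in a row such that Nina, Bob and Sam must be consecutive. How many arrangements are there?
Treat the 3 as one block: (8-3+1)! × 3! = 720 × 6 = 4320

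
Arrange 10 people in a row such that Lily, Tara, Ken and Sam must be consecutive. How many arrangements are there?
Treat the 4 as one block: (10-4+1)! × 4! = 5040 × 24 = 120960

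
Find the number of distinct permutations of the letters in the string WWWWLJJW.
8! / (5! × 2! × 1!) = 168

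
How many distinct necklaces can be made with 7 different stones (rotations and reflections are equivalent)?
(7-1)!/2 = 720/2 = 360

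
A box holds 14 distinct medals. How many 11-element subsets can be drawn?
C(14,11) = 14!/(11!×3!) = 364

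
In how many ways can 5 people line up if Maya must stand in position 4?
Fix one position: (5-1)! = 24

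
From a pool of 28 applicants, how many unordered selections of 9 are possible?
C(28,9) = 28!/(9!×19!) = 6906900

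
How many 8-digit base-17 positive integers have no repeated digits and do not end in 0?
Last digit: 16 nonzero choices. First digit: 15 (nonzero, ≠last). Middle 6: P(15,6) = 3603600. Total = 864864000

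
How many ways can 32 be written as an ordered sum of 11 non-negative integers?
C(32+11-1, 11-1) = C(42, 10) = 1471442973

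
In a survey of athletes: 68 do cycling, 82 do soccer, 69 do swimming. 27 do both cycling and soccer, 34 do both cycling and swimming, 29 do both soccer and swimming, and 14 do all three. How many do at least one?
|A∪B∪C| = 68+82+69-27-34-29+14 = 143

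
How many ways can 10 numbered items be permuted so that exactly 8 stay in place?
Choose the 8 fixed points C(10,8) = 45, derange the rest: !2 = Σ_{j=0}^{2} (-1)^j·2!/j! = 2 - 2 + 1 = 1. Product = 45 × 1 = 45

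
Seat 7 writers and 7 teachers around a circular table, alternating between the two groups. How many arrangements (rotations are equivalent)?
Fix one of the writers: (7-1)! ways for the remaining writers, × 7! ways for the teachers = 720 × 5040 = 3628800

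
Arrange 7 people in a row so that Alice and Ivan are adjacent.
Treat as block: (7-1)! × 2! = 720 × 2 = 1440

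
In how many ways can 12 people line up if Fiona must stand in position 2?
Fix one position: (12-1)! = 39916800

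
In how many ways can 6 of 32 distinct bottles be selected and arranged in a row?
P(32,6) = 32!/(32-6)! = 652458240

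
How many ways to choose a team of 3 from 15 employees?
C(15,3) = 15!/(3!×12!) = 455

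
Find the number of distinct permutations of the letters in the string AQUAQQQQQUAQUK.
14! / (1! × 7! × 3! × 3!) = 480480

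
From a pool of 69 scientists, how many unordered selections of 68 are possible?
C(69,68) = 69!/(68!×1!) = 69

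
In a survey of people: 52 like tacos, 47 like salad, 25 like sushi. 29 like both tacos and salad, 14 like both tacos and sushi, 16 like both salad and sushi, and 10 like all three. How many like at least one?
|A∪B∪C| = 52+47+25-29-14-16+10 = 75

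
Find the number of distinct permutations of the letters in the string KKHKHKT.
7! / (2! × 1! × 4!) = 105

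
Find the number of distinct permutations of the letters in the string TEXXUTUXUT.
10! / (3! × 3! × 3! × 1!) = 16800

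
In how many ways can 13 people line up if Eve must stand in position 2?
Fix one position: (13-1)! = 479001600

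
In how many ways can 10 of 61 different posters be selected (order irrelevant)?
C(61,10) = 61!/(10!×51!) = 90177170226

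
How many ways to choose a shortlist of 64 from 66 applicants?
C(66,64) = 66!/(64!×2!) = 2145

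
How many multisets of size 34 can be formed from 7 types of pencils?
C(34+7-1, 7-1) = C(40, 6) = 3838380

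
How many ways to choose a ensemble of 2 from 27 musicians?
C(27,2) = 27!/(2!×25!) = 351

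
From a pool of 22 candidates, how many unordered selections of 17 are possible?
C(22,17) = 22!/(17!×5!) = 26334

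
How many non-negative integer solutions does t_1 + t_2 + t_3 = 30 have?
C(30+3-1, 3-1) = C(32, 2) = 496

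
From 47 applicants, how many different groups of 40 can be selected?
C(47,40) = 47!/(40!×7!) = 62891499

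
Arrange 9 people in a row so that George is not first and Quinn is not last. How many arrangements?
By inclusion-exclusion: 9! - 2×(9-1)! + (9-2)! = 362880 - 80640 + 5040 = 287280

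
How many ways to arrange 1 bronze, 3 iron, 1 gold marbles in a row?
5! / (1! × 3! × 1!) = 20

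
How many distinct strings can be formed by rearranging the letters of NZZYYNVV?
8! / (2! × 2! × 2! × 2!) = 2520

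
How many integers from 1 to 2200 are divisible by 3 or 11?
⌊2200/3⌋ + ⌊2200/11⌋ - ⌊2200/33⌋ = 733 + 200 - 66 = 867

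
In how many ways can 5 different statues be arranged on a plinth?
5! = 120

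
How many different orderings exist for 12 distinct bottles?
12! = 479001600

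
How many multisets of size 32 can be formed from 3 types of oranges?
C(32+3-1, 3-1) = C(34, 2) = 561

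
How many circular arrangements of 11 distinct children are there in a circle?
Circular: fix one position, arrange the rest. (11-1)! = 3628800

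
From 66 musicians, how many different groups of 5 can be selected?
C(66,5) = 66!/(5!×61!) = 8936928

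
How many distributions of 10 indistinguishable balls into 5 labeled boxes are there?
C(10+5-1, 5-1) = C(14, 4) = 1001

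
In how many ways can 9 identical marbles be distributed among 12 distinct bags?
C(9+12-1, 12-1) = C(20, 11) = 167960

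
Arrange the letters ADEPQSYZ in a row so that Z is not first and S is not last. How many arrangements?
By inclusion-exclusion: 8! - 2×(8-1)! + (8-2)! = 40320 - 10080 + 720 = 30960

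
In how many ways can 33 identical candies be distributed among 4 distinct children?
C(33+4-1, 4-1) = C(36, 3) = 7140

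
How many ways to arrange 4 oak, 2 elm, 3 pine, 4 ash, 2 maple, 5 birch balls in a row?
20! / (4! × 2! × 3! × 4! × 2! × 5!) = 1466593128000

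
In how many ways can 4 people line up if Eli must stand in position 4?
Fix one position: (4-1)! = 6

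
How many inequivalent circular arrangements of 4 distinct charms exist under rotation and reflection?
(4-1)!/2 = 6/2 = 3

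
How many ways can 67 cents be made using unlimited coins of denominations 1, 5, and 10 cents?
Coefficient of x^67 in 1/(1-x^1) · 1/(1-x^5) · 1/(1-x^10). Case on j = number of 10-cent coins (j = 0..6); remainder r = 67 - 10j is made from {1,5} in ⌊r/5⌋+1 ways. r = 67, 57, 47, 37, 27, 17, 7 → 14 + 12 + 10 + 8 + 6 + 4 + 2 = 56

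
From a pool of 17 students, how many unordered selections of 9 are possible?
C(17,9) = 17!/(9!×8!) = 24310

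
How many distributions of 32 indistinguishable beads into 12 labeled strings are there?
C(32+12-1, 12-1) = C(43, 11) = 5752004349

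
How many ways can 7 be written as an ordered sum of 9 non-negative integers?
C(7+9-1, 9-1) = C(15, 8) = 6435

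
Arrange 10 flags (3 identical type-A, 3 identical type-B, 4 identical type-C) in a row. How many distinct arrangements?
10! / (3! × 3! × 4!) = 4200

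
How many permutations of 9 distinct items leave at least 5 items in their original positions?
Exactly j fixed points: C(9,j)·!(9-j); sum over j ≥ 5 (derangement numbers via !m = (m-1)·(!(m-1) + !(m-2)): !0..!4 = 1, 0, 1, 2, 9). Σ_{j=5}^{9} C(9,j)·!(9-j) = C(9,5)·!4 + C(9,6)·!3 + C(9,7)·!2 + C(9,8)·!1 + C(9,9)·!0 = 126·9 + 84·2 + 36·1 + 9·0 + 1·1 = 1339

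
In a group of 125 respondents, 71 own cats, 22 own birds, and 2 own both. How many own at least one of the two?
|A∪B| = |A| + |B| - |A∩B| = 71 + 22 - 2 = 91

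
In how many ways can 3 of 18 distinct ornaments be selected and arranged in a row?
P(18,3) = 18!/(18-3)! = 4896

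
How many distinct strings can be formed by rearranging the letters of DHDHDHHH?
8! / (3! × 5!) = 56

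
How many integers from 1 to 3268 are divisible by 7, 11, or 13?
⌊3268/7⌋+⌊3268/11⌋+⌊3268/13⌋ - ⌊3268/77⌋-⌊3268/91⌋-⌊3268/143⌋ + ⌊3268/1001⌋ = 466+297+251 - 42-35-22 + 3 = 918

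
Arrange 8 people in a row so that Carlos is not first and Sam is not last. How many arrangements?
By inclusion-exclusion: 8! - 2×(8-1)! + (8-2)! = 40320 - 10080 + 720 = 30960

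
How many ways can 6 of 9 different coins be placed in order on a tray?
P(9,6) = 9!/(9-6)! = 60480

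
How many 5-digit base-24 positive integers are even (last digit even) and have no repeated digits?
Last∈{0,2,4,6,8,10,12,14,16,18,20,22}. Last=0: 212520. Last nonzero: 11×22×P(22,3) = 2236080. Total = 2448600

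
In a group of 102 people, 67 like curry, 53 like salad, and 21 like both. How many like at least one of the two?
|A∪B| = |A| + |B| - |A∩B| = 67 + 53 - 21 = 99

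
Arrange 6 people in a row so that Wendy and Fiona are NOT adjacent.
Total - adjacent = 6! - (6-1)!×2 = 720 - 240 = 480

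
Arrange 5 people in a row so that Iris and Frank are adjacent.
Treat as block: (5-1)! × 2! = 24 × 2 = 48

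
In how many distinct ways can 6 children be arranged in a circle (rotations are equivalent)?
Circular: fix one position, arrange the rest. (6-1)! = 120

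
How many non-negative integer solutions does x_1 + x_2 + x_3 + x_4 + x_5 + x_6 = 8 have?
C(8+6-1, 6-1) = C(13, 5) = 1287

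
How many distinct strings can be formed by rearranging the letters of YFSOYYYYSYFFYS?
14! / (3! × 7! × 3! × 1!) = 480480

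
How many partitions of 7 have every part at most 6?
Let r_j(i) = number of partitions of i into parts ≤ j, for i = 0..7. r_1(i) = 1 for all i; r_j(i) = r_{j-1}(i) + r_j(i-j). Rows j = 2..6: ≤2: 1 1 2 2 3 3 4 4; ≤3: 1 1 2 3 4 5 7 8; ≤4: 1 1 2 3 5 6 9 11; ≤5: 1 1 2 3 5 7 10 13; ≤6: 1 1 2 3 5 7 11 14. r_6(7) = 14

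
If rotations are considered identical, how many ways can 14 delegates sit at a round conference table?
Circular: fix one position, arrange the rest. (14-1)! = 6227020800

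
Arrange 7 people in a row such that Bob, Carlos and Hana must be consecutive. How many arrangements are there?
Treat the 3 as one block: (7-3+1)! × 3! = 120 × 6 = 720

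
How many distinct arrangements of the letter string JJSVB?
5! / (1! × 1! × 1! × 2!) = 60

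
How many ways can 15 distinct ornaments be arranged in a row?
15! = 1307674368000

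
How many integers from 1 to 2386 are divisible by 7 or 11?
⌊2386/7⌋ + ⌊2386/11⌋ - ⌊2386/77⌋ = 340 + 216 - 30 = 526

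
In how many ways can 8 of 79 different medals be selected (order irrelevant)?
C(79,8) = 79!/(8!×71!) = 26088783435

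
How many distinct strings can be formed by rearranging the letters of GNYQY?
5! / (2! × 1! × 1! × 1!) = 60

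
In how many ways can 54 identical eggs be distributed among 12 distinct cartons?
C(54+12-1, 12-1) = C(65, 11) = 895068996640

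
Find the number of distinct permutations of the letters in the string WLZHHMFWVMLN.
12! / (1! × 2! × 1! × 2! × 2! × 1! × 2! × 1!) = 29937600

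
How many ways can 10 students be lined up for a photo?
10! = 3628800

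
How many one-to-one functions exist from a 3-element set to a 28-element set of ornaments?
P(28,3) = 28!/(28-3)! = 19656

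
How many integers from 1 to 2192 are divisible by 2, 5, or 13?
⌊2192/2⌋+⌊2192/5⌋+⌊2192/13⌋ - ⌊2192/10⌋-⌊2192/26⌋-⌊2192/65⌋ + ⌊2192/130⌋ = 1096+438+168 - 219-84-33 + 16 = 1382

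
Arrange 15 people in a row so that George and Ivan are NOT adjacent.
Total - adjacent = 15! - (15-1)!×2 = 1307674368000 - 174356582400 = 1133317785600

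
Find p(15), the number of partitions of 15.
Pentagonal recurrence p(n) = p(n-1) + p(n-2) - p(n-5) - p(n-7) + p(n-12) + p(n-15) - ... gives p(0..14) = 1, 1, 2, 3, 5, 7, 11, 15, 22, 30, 42, 56, 77, 101, 135. p(15) = p(14) + p(13) - p(10) - p(8) + p(3) + p(0) = 135 + 101 - 42 - 22 + 3 + 1 = 176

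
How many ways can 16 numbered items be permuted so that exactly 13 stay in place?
Choose the 13 fixed points C(16,13) = 560, derange the rest: !3 = Σ_{j=0}^{3} (-1)^j·3!/j! = 6 - 6 + 3 - 1 = 2. Product = 560 × 2 = 1120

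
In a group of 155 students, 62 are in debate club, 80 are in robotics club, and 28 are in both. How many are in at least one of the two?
|A∪B| = |A| + |B| - |A∩B| = 62 + 80 - 28 = 114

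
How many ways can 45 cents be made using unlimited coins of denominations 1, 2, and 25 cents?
Coefficient of x^45 in 1/(1-x^1) · 1/(1-x^2) · 1/(1-x^25). Case on j = number of 25-cent coins (j = 0..1); remainder r = 45 - 25j is made from {1,2} in ⌊r/2⌋+1 ways. r = 45, 20 → 23 + 11 = 34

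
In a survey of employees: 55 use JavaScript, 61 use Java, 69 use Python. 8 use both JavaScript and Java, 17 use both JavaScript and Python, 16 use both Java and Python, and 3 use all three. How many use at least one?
|A∪B∪C| = 55+61+69-8-17-16+3 = 147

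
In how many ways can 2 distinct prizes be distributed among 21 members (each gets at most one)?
P(21,2) = 21!/(21-2)! = 420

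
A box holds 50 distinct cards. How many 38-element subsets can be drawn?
C(50,38) = 50!/(38!×12!) = 121399651100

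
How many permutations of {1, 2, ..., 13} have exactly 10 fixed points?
Choose the 10 fixed points C(13,10) = 286, derange the rest: !3 = Σ_{j=0}^{3} (-1)^j·3!/j! = 6 - 6 + 3 - 1 = 2. Product = 286 × 2 = 572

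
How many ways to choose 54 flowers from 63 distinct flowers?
C(63,54) = 63!/(54!×9!) = 23667689815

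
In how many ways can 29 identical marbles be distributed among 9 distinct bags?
C(29+9-1, 9-1) = C(37, 8) = 38608020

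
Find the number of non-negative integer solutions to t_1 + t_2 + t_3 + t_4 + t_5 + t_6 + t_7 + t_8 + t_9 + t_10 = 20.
C(20+10-1, 10-1) = C(29, 9) = 10015005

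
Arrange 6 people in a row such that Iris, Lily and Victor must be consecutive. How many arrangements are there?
Treat the 3 as one block: (6-3+1)! × 3! = 24 × 6 = 144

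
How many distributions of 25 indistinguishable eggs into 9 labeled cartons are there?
C(25+9-1, 9-1) = C(33, 8) = 13884156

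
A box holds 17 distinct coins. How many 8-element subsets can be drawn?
C(17,8) = 17!/(8!×9!) = 24310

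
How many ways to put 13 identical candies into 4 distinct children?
C(13+4-1, 4-1) = C(16, 3) = 560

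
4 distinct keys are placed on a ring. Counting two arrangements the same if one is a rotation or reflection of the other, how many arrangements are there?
(4-1)!/2 = 6/2 = 3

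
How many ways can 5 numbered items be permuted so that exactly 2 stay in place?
Choose the 2 fixed points C(5,2) = 10, derange the rest: !3 = Σ_{j=0}^{3} (-1)^j·3!/j! = 6 - 6 + 3 - 1 = 2. Product = 10 × 2 = 20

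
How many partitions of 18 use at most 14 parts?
By conjugation, equals partitions of 18 into parts ≤ 14. Let r_j(i) = number of partitions of i into parts ≤ j, for i = 0..18. r_1(i) = 1 for all i; r_j(i) = r_{j-1}(i) + r_j(i-j). Rows j = 2..14: ≤2: 1 1 2 2 3 3 4 4 5 5 6 6 7 7 8 8 9 9 10; ≤3: 1 1 2 3 4 5 7 8 10 12 14 16 19 21 24 27 30 33 37; ≤4: 1 1 2 3 5 6 9 11 15 18 23 27 34 39 47 54 64 72 84; ≤5: 1 1 2 3 5 7 10 13 18 23 30 37 47 57 70 84 101 119 141; ≤6: 1 1 2 3 5 7 11 14 20 26 35 44 58 71 90 110 136 163 199; ≤7: 1 1 2 3 5 7 11 15 21 28 38 49 65 82 105 131 164 201 248; ≤8: 1 1 2 3 5 7 11 15 22 29 40 52 70 89 116 146 186 230 288; ≤9: 1 1 2 3 5 7 11 15 22 30 41 54 73 94 123 157 201 252 318; ≤10: 1 1 2 3 5 7 11 15 22 30 42 55 75 97 128 164 212 267 340; ≤11: 1 1 2 3 5 7 11 15 22 30 42 56 76 99 131 169 219 278 355; ≤12: 1 1 2 3 5 7 11 15 22 30 42 56 77 100 133 172 224 285 366; ≤13: 1 1 2 3 5 7 11 15 22 30 42 56 77 101 134 174 227 290 373; ≤14: 1 1 2 3 5 7 11 15 22 30 42 56 77 101 135 175 229 293 378. r_14(18) = 378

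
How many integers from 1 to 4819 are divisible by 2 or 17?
⌊4819/2⌋ + ⌊4819/17⌋ - ⌊4819/34⌋ = 2409 + 283 - 141 = 2551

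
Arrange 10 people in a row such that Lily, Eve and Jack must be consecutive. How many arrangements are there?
Treat the 3 as one block: (10-3+1)! × 3! = 40320 × 6 = 241920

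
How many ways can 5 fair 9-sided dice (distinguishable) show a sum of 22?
Coefficient of x^22 in (x + x² + ... + x^9)^5. By inclusion-exclusion on dice exceeding 9: Σ_j (-1)^j C(5,j)·C(22-1-9j, 4) = C(5,0)·C(21,4) - C(5,1)·C(12,4) = 1·5985 - 5·495 = 3510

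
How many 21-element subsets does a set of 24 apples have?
C(24,21) = 24!/(21!×3!) = 2024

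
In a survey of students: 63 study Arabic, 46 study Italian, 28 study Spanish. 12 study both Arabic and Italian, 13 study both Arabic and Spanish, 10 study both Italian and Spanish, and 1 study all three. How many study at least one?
|A∪B∪C| = 63+46+28-12-13-10+1 = 103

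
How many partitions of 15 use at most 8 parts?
By conjugation, equals partitions of 15 into parts ≤ 8. Let r_j(i) = number of partitions of i into parts ≤ j, for i = 0..15. r_1(i) = 1 for all i; r_j(i) = r_{j-1}(i) + r_j(i-j). Rows j = 2..8: ≤2: 1 1 2 2 3 3 4 4 5 5 6 6 7 7 8 8; ≤3: 1 1 2 3 4 5 7 8 10 12 14 16 19 21 24 27; ≤4: 1 1 2 3 5 6 9 11 15 18 23 27 34 39 47 54; ≤5: 1 1 2 3 5 7 10 13 18 23 30 37 47 57 70 84; ≤6: 1 1 2 3 5 7 11 14 20 26 35 44 58 71 90 110; ≤7: 1 1 2 3 5 7 11 15 21 28 38 49 65 82 105 131; ≤8: 1 1 2 3 5 7 11 15 22 29 40 52 70 89 116 146. r_8(15) = 146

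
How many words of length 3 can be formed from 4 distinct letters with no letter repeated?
P(4,3) = 4!/(4-3)! = 24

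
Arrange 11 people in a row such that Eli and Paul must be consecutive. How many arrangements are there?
Treat the 2 as one block: (11-2+1)! × 2! = 3628800 × 2 = 7257600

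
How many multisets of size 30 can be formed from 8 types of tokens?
C(30+8-1, 8-1) = C(37, 7) = 10295472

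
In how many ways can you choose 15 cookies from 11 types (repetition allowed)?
C(15+11-1, 11-1) = C(25, 10) = 3268760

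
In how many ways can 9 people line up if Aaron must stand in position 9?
Fix one position: (9-1)! = 40320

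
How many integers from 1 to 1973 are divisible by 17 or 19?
⌊1973/17⌋ + ⌊1973/19⌋ - ⌊1973/323⌋ = 116 + 103 - 6 = 213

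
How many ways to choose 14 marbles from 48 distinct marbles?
C(48,14) = 48!/(14!×34!) = 482320623240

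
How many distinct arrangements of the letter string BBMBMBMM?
8! / (4! × 4!) = 70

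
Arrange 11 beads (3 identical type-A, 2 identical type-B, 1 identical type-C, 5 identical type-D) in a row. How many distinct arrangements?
11! / (3! × 2! × 1! × 5!) = 27720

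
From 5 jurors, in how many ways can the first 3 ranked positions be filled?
P(5,3) = 5!/(5-3)! = 60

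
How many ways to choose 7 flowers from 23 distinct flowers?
C(23,7) = 23!/(7!×16!) = 245157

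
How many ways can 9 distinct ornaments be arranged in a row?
9! = 362880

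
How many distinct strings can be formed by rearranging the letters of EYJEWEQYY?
9! / (1! × 1! × 1! × 3! × 3!) = 10080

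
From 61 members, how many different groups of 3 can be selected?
C(61,3) = 61!/(3!×58!) = 35990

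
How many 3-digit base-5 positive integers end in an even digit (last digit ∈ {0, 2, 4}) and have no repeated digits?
Last∈{0,2,4}. Last=0: 12. Last nonzero: 2×3×P(3,1) = 18. Total = 30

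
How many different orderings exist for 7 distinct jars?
7! = 5040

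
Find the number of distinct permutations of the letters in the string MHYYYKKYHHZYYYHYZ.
17! / (1! × 2! × 2! × 8! × 4!) = 91891800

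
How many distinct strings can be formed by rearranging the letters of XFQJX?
5! / (2! × 1! × 1! × 1!) = 60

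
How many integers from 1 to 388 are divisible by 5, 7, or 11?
⌊388/5⌋+⌊388/7⌋+⌊388/11⌋ - ⌊388/35⌋-⌊388/55⌋-⌊388/77⌋ + ⌊388/385⌋ = 77+55+35 - 11-7-5 + 1 = 145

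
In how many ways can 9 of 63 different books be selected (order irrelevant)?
C(63,9) = 63!/(9!×54!) = 23667689815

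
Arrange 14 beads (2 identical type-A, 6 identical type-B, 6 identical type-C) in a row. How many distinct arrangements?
14! / (2! × 6! × 6!) = 84084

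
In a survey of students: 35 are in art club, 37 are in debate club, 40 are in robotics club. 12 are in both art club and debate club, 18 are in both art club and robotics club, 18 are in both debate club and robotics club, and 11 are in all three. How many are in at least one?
|A∪B∪C| = 35+37+40-12-18-18+11 = 75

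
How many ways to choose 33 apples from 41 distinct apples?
C(41,33) = 41!/(33!×8!) = 95548245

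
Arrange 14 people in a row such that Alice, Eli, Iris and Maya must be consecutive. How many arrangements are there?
Treat the 4 as one block: (14-4+1)! × 4! = 39916800 × 24 = 958003200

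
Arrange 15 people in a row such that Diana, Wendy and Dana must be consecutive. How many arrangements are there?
Treat the 3 as one block: (15-3+1)! × 3! = 6227020800 × 6 = 37362124800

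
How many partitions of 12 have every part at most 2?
Let r_j(i) = number of partitions of i into parts ≤ j, for i = 0..12. r_1(i) = 1 for all i; r_j(i) = r_{j-1}(i) + r_j(i-j). Rows j = 2..2: ≤2: 1 1 2 2 3 3 4 4 5 5 6 6 7. r_2(12) = 7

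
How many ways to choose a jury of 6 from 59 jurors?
C(59,6) = 59!/(6!×53!) = 45057474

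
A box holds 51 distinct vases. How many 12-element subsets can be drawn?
C(51,12) = 51!/(12!×39!) = 158753389900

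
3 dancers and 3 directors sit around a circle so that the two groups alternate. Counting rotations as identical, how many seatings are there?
Fix one of the dancers: (3-1)! ways for the remaining dancers, × 3! ways for the directors = 2 × 6 = 12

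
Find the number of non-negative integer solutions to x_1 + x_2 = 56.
C(56+2-1, 2-1) = C(57, 1) = 57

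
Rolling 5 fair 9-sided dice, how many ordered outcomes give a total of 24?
Coefficient of x^24 in (x + x² + ... + x^9)^5. By inclusion-exclusion on dice exceeding 9: Σ_j (-1)^j C(5,j)·C(24-1-9j, 4) = C(5,0)·C(23,4) - C(5,1)·C(14,4) + C(5,2)·C(5,4) = 1·8855 - 5·1001 + 10·5 = 3900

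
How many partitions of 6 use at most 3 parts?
By conjugation, equals partitions of 6 into parts ≤ 3. Let r_j(i) = number of partitions of i into parts ≤ j, for i = 0..6. r_1(i) = 1 for all i; r_j(i) = r_{j-1}(i) + r_j(i-j). Rows j = 2..3: ≤2: 1 1 2 2 3 3 4; ≤3: 1 1 2 3 4 5 7. r_3(6) = 7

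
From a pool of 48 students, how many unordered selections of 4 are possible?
C(48,4) = 48!/(4!×44!) = 194580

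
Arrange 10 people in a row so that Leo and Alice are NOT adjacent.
Total - adjacent = 10! - (10-1)!×2 = 3628800 - 725760 = 2903040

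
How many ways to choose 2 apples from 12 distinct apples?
C(12,2) = 12!/(2!×10!) = 66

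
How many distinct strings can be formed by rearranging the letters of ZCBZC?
5! / (2! × 2! × 1!) = 30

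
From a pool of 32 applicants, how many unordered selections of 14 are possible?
C(32,14) = 32!/(14!×18!) = 471435600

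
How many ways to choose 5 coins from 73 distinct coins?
C(73,5) = 73!/(5!×68!) = 15020334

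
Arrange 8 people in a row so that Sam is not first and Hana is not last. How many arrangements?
By inclusion-exclusion: 8! - 2×(8-1)! + (8-2)! = 40320 - 10080 + 720 = 30960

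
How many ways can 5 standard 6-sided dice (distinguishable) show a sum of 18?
Coefficient of x^18 in (x + x² + ... + x^6)^5. By inclusion-exclusion on dice exceeding 6: Σ_j (-1)^j C(5,j)·C(18-1-6j, 4) = C(5,0)·C(17,4) - C(5,1)·C(11,4) + C(5,2)·C(5,4) = 1·2380 - 5·330 + 10·5 = 780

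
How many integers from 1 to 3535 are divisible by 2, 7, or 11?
⌊3535/2⌋+⌊3535/7⌋+⌊3535/11⌋ - ⌊3535/14⌋-⌊3535/22⌋-⌊3535/77⌋ + ⌊3535/154⌋ = 1767+505+321 - 252-160-45 + 22 = 2158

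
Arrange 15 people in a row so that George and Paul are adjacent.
Treat as block: (15-1)! × 2! = 87178291200 × 2 = 174356582400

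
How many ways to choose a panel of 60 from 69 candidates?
C(69,60) = 69!/(60!×9!) = 56672074888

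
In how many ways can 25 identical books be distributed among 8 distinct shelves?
C(25+8-1, 8-1) = C(32, 7) = 3365856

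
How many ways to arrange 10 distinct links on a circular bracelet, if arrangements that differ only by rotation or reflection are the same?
(10-1)!/2 = 362880/2 = 181440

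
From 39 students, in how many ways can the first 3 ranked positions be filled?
P(39,3) = 39!/(39-3)! = 54834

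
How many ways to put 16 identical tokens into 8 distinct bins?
C(16+8-1, 8-1) = C(23, 7) = 245157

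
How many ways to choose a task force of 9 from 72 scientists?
C(72,9) = 72!/(9!×63!) = 85113005120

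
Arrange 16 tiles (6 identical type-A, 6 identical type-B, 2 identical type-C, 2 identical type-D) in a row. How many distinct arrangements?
16! / (6! × 6! × 2! × 2!) = 10090080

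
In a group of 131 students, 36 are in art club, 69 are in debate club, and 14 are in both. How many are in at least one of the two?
|A∪B| = |A| + |B| - |A∩B| = 36 + 69 - 14 = 91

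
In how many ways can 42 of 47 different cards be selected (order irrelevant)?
C(47,42) = 47!/(42!×5!) = 1533939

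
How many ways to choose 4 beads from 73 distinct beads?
C(73,4) = 73!/(4!×69!) = 1088430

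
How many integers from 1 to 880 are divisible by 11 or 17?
⌊880/11⌋ + ⌊880/17⌋ - ⌊880/187⌋ = 80 + 51 - 4 = 127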